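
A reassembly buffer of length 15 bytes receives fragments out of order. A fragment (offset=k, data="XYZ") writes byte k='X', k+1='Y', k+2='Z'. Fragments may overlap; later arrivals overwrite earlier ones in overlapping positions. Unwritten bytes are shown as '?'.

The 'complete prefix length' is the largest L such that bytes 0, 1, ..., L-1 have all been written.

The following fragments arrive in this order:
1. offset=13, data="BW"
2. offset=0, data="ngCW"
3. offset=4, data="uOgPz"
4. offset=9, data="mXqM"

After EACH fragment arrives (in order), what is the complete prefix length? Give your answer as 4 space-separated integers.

Answer: 0 4 9 15

Derivation:
Fragment 1: offset=13 data="BW" -> buffer=?????????????BW -> prefix_len=0
Fragment 2: offset=0 data="ngCW" -> buffer=ngCW?????????BW -> prefix_len=4
Fragment 3: offset=4 data="uOgPz" -> buffer=ngCWuOgPz????BW -> prefix_len=9
Fragment 4: offset=9 data="mXqM" -> buffer=ngCWuOgPzmXqMBW -> prefix_len=15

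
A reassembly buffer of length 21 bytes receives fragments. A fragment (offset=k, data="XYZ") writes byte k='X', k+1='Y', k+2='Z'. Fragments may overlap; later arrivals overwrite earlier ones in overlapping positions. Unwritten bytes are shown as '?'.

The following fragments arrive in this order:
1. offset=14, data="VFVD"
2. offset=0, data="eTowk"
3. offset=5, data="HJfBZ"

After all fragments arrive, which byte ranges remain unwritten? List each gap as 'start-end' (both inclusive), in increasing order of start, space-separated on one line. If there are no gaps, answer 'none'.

Fragment 1: offset=14 len=4
Fragment 2: offset=0 len=5
Fragment 3: offset=5 len=5
Gaps: 10-13 18-20

Answer: 10-13 18-20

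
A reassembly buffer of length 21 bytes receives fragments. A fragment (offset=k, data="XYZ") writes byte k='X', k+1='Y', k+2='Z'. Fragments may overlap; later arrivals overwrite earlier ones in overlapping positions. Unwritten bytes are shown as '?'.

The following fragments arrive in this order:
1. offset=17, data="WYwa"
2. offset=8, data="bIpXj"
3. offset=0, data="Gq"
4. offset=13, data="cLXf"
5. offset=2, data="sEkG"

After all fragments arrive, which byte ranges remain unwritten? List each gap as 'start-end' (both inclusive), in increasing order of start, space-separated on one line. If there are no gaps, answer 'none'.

Fragment 1: offset=17 len=4
Fragment 2: offset=8 len=5
Fragment 3: offset=0 len=2
Fragment 4: offset=13 len=4
Fragment 5: offset=2 len=4
Gaps: 6-7

Answer: 6-7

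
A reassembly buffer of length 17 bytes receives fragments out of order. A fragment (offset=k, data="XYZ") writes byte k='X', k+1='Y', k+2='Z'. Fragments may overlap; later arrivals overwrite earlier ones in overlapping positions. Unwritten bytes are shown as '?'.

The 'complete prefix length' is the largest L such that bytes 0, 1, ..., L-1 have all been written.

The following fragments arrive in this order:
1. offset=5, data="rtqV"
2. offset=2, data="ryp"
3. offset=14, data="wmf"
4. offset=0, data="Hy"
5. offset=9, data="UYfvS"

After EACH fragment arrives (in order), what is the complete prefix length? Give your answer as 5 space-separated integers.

Answer: 0 0 0 9 17

Derivation:
Fragment 1: offset=5 data="rtqV" -> buffer=?????rtqV???????? -> prefix_len=0
Fragment 2: offset=2 data="ryp" -> buffer=??ryprtqV???????? -> prefix_len=0
Fragment 3: offset=14 data="wmf" -> buffer=??ryprtqV?????wmf -> prefix_len=0
Fragment 4: offset=0 data="Hy" -> buffer=HyryprtqV?????wmf -> prefix_len=9
Fragment 5: offset=9 data="UYfvS" -> buffer=HyryprtqVUYfvSwmf -> prefix_len=17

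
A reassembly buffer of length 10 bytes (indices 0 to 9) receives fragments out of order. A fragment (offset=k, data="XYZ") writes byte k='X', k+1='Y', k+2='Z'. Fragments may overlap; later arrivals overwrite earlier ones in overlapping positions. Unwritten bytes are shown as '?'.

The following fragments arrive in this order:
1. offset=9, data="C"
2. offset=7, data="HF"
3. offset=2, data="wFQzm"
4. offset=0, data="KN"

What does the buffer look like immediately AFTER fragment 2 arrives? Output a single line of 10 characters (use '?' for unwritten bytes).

Fragment 1: offset=9 data="C" -> buffer=?????????C
Fragment 2: offset=7 data="HF" -> buffer=???????HFC

Answer: ???????HFC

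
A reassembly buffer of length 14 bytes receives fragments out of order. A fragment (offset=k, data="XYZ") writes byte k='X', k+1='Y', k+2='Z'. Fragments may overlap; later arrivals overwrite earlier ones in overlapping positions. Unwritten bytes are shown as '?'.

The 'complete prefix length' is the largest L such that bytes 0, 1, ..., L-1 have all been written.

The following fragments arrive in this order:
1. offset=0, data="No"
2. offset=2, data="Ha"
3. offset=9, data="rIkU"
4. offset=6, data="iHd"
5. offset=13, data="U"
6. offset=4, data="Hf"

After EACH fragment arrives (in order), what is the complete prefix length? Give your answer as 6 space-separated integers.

Fragment 1: offset=0 data="No" -> buffer=No???????????? -> prefix_len=2
Fragment 2: offset=2 data="Ha" -> buffer=NoHa?????????? -> prefix_len=4
Fragment 3: offset=9 data="rIkU" -> buffer=NoHa?????rIkU? -> prefix_len=4
Fragment 4: offset=6 data="iHd" -> buffer=NoHa??iHdrIkU? -> prefix_len=4
Fragment 5: offset=13 data="U" -> buffer=NoHa??iHdrIkUU -> prefix_len=4
Fragment 6: offset=4 data="Hf" -> buffer=NoHaHfiHdrIkUU -> prefix_len=14

Answer: 2 4 4 4 4 14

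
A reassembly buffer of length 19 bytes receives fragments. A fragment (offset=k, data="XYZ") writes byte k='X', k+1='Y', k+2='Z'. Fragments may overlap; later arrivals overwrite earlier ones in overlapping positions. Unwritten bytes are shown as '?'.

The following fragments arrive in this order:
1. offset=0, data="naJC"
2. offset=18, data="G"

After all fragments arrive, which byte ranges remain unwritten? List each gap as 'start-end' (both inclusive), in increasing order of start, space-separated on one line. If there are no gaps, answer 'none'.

Answer: 4-17

Derivation:
Fragment 1: offset=0 len=4
Fragment 2: offset=18 len=1
Gaps: 4-17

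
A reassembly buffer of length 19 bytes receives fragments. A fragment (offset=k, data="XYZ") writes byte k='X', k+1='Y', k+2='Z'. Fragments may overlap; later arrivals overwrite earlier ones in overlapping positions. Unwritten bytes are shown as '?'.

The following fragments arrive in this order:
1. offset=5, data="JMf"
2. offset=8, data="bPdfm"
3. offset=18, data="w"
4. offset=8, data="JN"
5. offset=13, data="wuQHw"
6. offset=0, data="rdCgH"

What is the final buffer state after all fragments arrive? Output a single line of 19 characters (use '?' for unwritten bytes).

Fragment 1: offset=5 data="JMf" -> buffer=?????JMf???????????
Fragment 2: offset=8 data="bPdfm" -> buffer=?????JMfbPdfm??????
Fragment 3: offset=18 data="w" -> buffer=?????JMfbPdfm?????w
Fragment 4: offset=8 data="JN" -> buffer=?????JMfJNdfm?????w
Fragment 5: offset=13 data="wuQHw" -> buffer=?????JMfJNdfmwuQHww
Fragment 6: offset=0 data="rdCgH" -> buffer=rdCgHJMfJNdfmwuQHww

Answer: rdCgHJMfJNdfmwuQHww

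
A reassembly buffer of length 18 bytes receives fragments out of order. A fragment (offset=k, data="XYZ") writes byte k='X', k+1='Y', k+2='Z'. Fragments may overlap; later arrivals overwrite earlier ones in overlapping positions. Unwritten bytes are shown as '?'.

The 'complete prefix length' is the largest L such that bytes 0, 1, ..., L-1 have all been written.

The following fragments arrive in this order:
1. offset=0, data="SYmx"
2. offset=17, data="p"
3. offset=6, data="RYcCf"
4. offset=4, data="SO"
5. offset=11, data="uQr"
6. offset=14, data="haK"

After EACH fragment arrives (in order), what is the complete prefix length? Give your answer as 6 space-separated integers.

Answer: 4 4 4 11 14 18

Derivation:
Fragment 1: offset=0 data="SYmx" -> buffer=SYmx?????????????? -> prefix_len=4
Fragment 2: offset=17 data="p" -> buffer=SYmx?????????????p -> prefix_len=4
Fragment 3: offset=6 data="RYcCf" -> buffer=SYmx??RYcCf??????p -> prefix_len=4
Fragment 4: offset=4 data="SO" -> buffer=SYmxSORYcCf??????p -> prefix_len=11
Fragment 5: offset=11 data="uQr" -> buffer=SYmxSORYcCfuQr???p -> prefix_len=14
Fragment 6: offset=14 data="haK" -> buffer=SYmxSORYcCfuQrhaKp -> prefix_len=18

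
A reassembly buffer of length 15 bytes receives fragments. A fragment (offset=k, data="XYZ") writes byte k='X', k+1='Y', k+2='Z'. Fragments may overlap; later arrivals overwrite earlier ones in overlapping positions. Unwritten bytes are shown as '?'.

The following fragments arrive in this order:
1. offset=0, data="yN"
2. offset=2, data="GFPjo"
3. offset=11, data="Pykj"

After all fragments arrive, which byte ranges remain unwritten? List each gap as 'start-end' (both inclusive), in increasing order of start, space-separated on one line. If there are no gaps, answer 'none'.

Answer: 7-10

Derivation:
Fragment 1: offset=0 len=2
Fragment 2: offset=2 len=5
Fragment 3: offset=11 len=4
Gaps: 7-10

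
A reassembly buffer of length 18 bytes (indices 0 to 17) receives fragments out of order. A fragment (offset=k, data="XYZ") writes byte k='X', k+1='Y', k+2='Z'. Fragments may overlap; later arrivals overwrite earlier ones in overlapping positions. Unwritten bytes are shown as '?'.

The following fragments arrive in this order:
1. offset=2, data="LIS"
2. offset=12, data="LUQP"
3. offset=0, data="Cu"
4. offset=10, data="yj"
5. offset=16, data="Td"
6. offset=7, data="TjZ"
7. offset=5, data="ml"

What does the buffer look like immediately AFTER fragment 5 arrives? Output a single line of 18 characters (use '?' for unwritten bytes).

Answer: CuLIS?????yjLUQPTd

Derivation:
Fragment 1: offset=2 data="LIS" -> buffer=??LIS?????????????
Fragment 2: offset=12 data="LUQP" -> buffer=??LIS???????LUQP??
Fragment 3: offset=0 data="Cu" -> buffer=CuLIS???????LUQP??
Fragment 4: offset=10 data="yj" -> buffer=CuLIS?????yjLUQP??
Fragment 5: offset=16 data="Td" -> buffer=CuLIS?????yjLUQPTd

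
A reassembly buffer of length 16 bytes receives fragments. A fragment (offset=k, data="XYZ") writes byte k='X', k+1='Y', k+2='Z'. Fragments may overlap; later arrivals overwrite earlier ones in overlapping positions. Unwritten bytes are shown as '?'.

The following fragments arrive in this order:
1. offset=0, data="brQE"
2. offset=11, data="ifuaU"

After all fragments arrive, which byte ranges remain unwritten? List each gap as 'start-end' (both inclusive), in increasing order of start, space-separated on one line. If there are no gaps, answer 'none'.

Answer: 4-10

Derivation:
Fragment 1: offset=0 len=4
Fragment 2: offset=11 len=5
Gaps: 4-10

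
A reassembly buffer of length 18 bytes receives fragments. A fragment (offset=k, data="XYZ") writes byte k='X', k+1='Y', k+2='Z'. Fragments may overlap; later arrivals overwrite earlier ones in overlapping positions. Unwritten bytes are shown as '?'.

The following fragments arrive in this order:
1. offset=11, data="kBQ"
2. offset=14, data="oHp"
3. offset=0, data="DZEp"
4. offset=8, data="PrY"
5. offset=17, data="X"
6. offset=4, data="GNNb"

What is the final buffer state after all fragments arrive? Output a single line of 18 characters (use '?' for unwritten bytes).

Fragment 1: offset=11 data="kBQ" -> buffer=???????????kBQ????
Fragment 2: offset=14 data="oHp" -> buffer=???????????kBQoHp?
Fragment 3: offset=0 data="DZEp" -> buffer=DZEp???????kBQoHp?
Fragment 4: offset=8 data="PrY" -> buffer=DZEp????PrYkBQoHp?
Fragment 5: offset=17 data="X" -> buffer=DZEp????PrYkBQoHpX
Fragment 6: offset=4 data="GNNb" -> buffer=DZEpGNNbPrYkBQoHpX

Answer: DZEpGNNbPrYkBQoHpX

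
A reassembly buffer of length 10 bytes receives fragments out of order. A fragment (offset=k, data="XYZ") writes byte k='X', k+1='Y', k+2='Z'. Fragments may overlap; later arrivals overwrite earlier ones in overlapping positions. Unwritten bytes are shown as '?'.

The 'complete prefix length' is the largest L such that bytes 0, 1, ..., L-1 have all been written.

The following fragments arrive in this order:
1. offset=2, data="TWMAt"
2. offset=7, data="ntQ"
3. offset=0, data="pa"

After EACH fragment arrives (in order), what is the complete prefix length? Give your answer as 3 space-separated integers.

Fragment 1: offset=2 data="TWMAt" -> buffer=??TWMAt??? -> prefix_len=0
Fragment 2: offset=7 data="ntQ" -> buffer=??TWMAtntQ -> prefix_len=0
Fragment 3: offset=0 data="pa" -> buffer=paTWMAtntQ -> prefix_len=10

Answer: 0 0 10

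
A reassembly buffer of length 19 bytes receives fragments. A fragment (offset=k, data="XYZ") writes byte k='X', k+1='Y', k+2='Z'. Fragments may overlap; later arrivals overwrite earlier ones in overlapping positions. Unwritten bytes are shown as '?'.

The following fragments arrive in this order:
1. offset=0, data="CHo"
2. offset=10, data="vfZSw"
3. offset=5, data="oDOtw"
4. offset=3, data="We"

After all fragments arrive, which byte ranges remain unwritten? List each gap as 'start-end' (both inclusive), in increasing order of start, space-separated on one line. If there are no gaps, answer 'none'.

Fragment 1: offset=0 len=3
Fragment 2: offset=10 len=5
Fragment 3: offset=5 len=5
Fragment 4: offset=3 len=2
Gaps: 15-18

Answer: 15-18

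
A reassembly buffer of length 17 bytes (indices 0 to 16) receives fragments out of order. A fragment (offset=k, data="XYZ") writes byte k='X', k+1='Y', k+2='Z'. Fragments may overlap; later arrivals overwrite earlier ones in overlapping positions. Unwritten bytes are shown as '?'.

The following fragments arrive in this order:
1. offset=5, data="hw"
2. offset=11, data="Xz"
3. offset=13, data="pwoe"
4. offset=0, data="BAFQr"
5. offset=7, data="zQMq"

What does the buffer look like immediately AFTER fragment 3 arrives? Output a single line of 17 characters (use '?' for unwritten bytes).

Answer: ?????hw????Xzpwoe

Derivation:
Fragment 1: offset=5 data="hw" -> buffer=?????hw??????????
Fragment 2: offset=11 data="Xz" -> buffer=?????hw????Xz????
Fragment 3: offset=13 data="pwoe" -> buffer=?????hw????Xzpwoe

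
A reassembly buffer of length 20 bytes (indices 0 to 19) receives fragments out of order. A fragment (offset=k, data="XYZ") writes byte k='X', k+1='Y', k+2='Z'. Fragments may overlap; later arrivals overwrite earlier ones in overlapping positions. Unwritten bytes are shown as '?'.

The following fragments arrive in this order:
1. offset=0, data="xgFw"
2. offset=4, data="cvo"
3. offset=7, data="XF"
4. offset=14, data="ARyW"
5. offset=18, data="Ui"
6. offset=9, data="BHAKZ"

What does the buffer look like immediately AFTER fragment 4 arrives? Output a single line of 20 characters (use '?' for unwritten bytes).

Answer: xgFwcvoXF?????ARyW??

Derivation:
Fragment 1: offset=0 data="xgFw" -> buffer=xgFw????????????????
Fragment 2: offset=4 data="cvo" -> buffer=xgFwcvo?????????????
Fragment 3: offset=7 data="XF" -> buffer=xgFwcvoXF???????????
Fragment 4: offset=14 data="ARyW" -> buffer=xgFwcvoXF?????ARyW??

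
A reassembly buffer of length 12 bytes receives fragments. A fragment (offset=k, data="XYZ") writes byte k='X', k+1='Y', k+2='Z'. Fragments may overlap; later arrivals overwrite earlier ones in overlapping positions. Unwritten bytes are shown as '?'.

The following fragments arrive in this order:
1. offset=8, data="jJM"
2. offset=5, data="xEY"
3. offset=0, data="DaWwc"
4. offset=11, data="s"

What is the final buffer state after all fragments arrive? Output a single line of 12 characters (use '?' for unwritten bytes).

Answer: DaWwcxEYjJMs

Derivation:
Fragment 1: offset=8 data="jJM" -> buffer=????????jJM?
Fragment 2: offset=5 data="xEY" -> buffer=?????xEYjJM?
Fragment 3: offset=0 data="DaWwc" -> buffer=DaWwcxEYjJM?
Fragment 4: offset=11 data="s" -> buffer=DaWwcxEYjJMs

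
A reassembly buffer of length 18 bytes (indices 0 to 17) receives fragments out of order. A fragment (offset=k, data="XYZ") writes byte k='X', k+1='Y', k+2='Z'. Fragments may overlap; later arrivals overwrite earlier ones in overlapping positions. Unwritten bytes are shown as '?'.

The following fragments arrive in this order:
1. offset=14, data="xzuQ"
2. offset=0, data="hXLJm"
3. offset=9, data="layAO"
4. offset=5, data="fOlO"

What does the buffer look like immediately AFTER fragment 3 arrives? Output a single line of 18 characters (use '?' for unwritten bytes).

Fragment 1: offset=14 data="xzuQ" -> buffer=??????????????xzuQ
Fragment 2: offset=0 data="hXLJm" -> buffer=hXLJm?????????xzuQ
Fragment 3: offset=9 data="layAO" -> buffer=hXLJm????layAOxzuQ

Answer: hXLJm????layAOxzuQ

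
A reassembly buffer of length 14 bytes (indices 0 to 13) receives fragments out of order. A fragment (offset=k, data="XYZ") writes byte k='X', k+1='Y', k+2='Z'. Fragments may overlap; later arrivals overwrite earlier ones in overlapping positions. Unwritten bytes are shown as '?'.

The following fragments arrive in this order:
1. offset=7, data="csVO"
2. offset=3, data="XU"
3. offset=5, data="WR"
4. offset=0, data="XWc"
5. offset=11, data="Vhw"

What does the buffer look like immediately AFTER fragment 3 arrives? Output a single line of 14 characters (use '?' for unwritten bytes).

Fragment 1: offset=7 data="csVO" -> buffer=???????csVO???
Fragment 2: offset=3 data="XU" -> buffer=???XU??csVO???
Fragment 3: offset=5 data="WR" -> buffer=???XUWRcsVO???

Answer: ???XUWRcsVO???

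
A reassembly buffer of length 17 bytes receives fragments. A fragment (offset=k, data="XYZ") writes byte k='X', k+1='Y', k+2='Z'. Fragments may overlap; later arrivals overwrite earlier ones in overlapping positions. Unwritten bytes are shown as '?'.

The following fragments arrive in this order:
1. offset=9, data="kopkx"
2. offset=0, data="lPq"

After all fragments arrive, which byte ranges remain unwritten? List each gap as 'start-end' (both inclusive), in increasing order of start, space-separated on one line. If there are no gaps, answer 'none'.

Answer: 3-8 14-16

Derivation:
Fragment 1: offset=9 len=5
Fragment 2: offset=0 len=3
Gaps: 3-8 14-16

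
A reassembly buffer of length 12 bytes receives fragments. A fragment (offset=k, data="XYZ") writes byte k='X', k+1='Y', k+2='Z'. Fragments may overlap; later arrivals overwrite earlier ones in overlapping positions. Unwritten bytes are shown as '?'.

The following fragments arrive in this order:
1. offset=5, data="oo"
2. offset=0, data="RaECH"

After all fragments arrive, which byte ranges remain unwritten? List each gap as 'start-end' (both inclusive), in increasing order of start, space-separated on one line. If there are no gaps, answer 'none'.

Fragment 1: offset=5 len=2
Fragment 2: offset=0 len=5
Gaps: 7-11

Answer: 7-11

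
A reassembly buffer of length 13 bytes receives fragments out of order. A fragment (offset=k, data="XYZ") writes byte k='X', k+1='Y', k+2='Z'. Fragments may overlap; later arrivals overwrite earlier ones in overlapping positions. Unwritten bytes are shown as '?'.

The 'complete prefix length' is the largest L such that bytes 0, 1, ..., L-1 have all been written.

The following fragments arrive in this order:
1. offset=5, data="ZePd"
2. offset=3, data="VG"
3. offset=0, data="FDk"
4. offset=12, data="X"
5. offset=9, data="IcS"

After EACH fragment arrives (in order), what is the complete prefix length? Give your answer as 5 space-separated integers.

Answer: 0 0 9 9 13

Derivation:
Fragment 1: offset=5 data="ZePd" -> buffer=?????ZePd???? -> prefix_len=0
Fragment 2: offset=3 data="VG" -> buffer=???VGZePd???? -> prefix_len=0
Fragment 3: offset=0 data="FDk" -> buffer=FDkVGZePd???? -> prefix_len=9
Fragment 4: offset=12 data="X" -> buffer=FDkVGZePd???X -> prefix_len=9
Fragment 5: offset=9 data="IcS" -> buffer=FDkVGZePdIcSX -> prefix_len=13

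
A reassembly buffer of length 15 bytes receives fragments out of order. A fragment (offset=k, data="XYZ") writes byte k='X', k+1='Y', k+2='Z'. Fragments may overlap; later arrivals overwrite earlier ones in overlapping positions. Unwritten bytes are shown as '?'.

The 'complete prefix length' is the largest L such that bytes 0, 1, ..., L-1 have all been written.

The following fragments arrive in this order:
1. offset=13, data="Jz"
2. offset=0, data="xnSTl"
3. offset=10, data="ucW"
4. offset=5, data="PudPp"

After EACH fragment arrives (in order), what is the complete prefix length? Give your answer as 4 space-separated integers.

Fragment 1: offset=13 data="Jz" -> buffer=?????????????Jz -> prefix_len=0
Fragment 2: offset=0 data="xnSTl" -> buffer=xnSTl????????Jz -> prefix_len=5
Fragment 3: offset=10 data="ucW" -> buffer=xnSTl?????ucWJz -> prefix_len=5
Fragment 4: offset=5 data="PudPp" -> buffer=xnSTlPudPpucWJz -> prefix_len=15

Answer: 0 5 5 15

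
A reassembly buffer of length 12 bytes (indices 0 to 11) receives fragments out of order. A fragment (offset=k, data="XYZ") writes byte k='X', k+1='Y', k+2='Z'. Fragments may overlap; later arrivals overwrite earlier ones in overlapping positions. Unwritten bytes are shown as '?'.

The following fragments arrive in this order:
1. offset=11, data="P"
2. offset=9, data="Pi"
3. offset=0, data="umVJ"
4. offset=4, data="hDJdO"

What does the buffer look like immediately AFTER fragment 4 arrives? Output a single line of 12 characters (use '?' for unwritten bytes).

Fragment 1: offset=11 data="P" -> buffer=???????????P
Fragment 2: offset=9 data="Pi" -> buffer=?????????PiP
Fragment 3: offset=0 data="umVJ" -> buffer=umVJ?????PiP
Fragment 4: offset=4 data="hDJdO" -> buffer=umVJhDJdOPiP

Answer: umVJhDJdOPiP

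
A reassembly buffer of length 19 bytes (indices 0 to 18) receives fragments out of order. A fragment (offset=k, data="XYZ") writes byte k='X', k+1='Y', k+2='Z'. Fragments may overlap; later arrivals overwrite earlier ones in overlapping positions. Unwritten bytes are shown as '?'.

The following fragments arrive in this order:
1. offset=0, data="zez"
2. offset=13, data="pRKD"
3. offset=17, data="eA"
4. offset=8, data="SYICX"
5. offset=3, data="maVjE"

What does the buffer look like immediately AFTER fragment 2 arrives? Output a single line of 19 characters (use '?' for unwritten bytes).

Answer: zez??????????pRKD??

Derivation:
Fragment 1: offset=0 data="zez" -> buffer=zez????????????????
Fragment 2: offset=13 data="pRKD" -> buffer=zez??????????pRKD??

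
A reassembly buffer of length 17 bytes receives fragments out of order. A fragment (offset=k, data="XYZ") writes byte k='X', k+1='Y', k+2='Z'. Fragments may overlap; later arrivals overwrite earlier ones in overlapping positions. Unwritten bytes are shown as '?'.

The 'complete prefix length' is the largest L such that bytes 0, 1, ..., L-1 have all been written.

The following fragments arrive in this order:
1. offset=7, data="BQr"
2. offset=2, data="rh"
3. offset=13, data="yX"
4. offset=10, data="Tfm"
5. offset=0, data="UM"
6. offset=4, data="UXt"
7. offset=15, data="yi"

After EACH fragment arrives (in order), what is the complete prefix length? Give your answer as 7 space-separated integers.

Fragment 1: offset=7 data="BQr" -> buffer=???????BQr??????? -> prefix_len=0
Fragment 2: offset=2 data="rh" -> buffer=??rh???BQr??????? -> prefix_len=0
Fragment 3: offset=13 data="yX" -> buffer=??rh???BQr???yX?? -> prefix_len=0
Fragment 4: offset=10 data="Tfm" -> buffer=??rh???BQrTfmyX?? -> prefix_len=0
Fragment 5: offset=0 data="UM" -> buffer=UMrh???BQrTfmyX?? -> prefix_len=4
Fragment 6: offset=4 data="UXt" -> buffer=UMrhUXtBQrTfmyX?? -> prefix_len=15
Fragment 7: offset=15 data="yi" -> buffer=UMrhUXtBQrTfmyXyi -> prefix_len=17

Answer: 0 0 0 0 4 15 17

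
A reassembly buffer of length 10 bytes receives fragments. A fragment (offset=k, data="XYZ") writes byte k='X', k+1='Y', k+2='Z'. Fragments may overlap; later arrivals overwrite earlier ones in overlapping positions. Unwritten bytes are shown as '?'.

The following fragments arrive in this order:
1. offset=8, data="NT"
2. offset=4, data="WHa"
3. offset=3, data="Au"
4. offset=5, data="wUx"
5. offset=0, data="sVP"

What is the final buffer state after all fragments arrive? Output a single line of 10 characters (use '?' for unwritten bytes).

Answer: sVPAuwUxNT

Derivation:
Fragment 1: offset=8 data="NT" -> buffer=????????NT
Fragment 2: offset=4 data="WHa" -> buffer=????WHa?NT
Fragment 3: offset=3 data="Au" -> buffer=???AuHa?NT
Fragment 4: offset=5 data="wUx" -> buffer=???AuwUxNT
Fragment 5: offset=0 data="sVP" -> buffer=sVPAuwUxNT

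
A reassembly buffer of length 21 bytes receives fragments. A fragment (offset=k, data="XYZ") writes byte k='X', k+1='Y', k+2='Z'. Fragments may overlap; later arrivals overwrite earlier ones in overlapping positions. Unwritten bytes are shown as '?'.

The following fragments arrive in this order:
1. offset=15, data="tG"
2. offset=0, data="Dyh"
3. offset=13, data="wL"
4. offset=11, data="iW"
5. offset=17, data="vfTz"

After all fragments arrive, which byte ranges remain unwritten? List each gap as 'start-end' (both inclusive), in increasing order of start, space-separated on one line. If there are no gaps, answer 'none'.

Fragment 1: offset=15 len=2
Fragment 2: offset=0 len=3
Fragment 3: offset=13 len=2
Fragment 4: offset=11 len=2
Fragment 5: offset=17 len=4
Gaps: 3-10

Answer: 3-10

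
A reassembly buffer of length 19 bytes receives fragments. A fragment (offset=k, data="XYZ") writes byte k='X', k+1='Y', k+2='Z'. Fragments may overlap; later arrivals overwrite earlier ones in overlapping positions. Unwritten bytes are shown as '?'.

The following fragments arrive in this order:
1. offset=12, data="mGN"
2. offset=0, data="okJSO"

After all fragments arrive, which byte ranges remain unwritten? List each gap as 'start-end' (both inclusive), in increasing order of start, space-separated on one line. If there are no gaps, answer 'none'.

Answer: 5-11 15-18

Derivation:
Fragment 1: offset=12 len=3
Fragment 2: offset=0 len=5
Gaps: 5-11 15-18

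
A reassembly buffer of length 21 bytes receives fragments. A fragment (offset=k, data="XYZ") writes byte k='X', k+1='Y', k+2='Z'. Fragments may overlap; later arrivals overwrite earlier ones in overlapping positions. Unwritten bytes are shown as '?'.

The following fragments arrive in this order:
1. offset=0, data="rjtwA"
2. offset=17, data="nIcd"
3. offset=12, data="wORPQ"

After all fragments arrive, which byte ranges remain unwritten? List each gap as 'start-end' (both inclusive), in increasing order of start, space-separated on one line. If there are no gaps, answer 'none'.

Answer: 5-11

Derivation:
Fragment 1: offset=0 len=5
Fragment 2: offset=17 len=4
Fragment 3: offset=12 len=5
Gaps: 5-11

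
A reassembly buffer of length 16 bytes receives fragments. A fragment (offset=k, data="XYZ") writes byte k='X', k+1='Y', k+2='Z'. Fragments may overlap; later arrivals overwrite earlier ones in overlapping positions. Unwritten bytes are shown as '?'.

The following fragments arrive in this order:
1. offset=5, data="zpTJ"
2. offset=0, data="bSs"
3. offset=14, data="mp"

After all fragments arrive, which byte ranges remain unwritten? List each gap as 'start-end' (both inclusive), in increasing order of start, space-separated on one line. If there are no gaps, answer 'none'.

Answer: 3-4 9-13

Derivation:
Fragment 1: offset=5 len=4
Fragment 2: offset=0 len=3
Fragment 3: offset=14 len=2
Gaps: 3-4 9-13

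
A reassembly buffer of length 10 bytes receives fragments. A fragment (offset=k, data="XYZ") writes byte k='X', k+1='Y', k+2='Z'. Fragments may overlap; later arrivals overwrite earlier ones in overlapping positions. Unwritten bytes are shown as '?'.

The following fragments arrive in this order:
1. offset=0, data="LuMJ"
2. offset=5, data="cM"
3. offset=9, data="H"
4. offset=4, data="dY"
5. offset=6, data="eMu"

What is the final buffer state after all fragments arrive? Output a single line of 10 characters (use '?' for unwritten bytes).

Answer: LuMJdYeMuH

Derivation:
Fragment 1: offset=0 data="LuMJ" -> buffer=LuMJ??????
Fragment 2: offset=5 data="cM" -> buffer=LuMJ?cM???
Fragment 3: offset=9 data="H" -> buffer=LuMJ?cM??H
Fragment 4: offset=4 data="dY" -> buffer=LuMJdYM??H
Fragment 5: offset=6 data="eMu" -> buffer=LuMJdYeMuH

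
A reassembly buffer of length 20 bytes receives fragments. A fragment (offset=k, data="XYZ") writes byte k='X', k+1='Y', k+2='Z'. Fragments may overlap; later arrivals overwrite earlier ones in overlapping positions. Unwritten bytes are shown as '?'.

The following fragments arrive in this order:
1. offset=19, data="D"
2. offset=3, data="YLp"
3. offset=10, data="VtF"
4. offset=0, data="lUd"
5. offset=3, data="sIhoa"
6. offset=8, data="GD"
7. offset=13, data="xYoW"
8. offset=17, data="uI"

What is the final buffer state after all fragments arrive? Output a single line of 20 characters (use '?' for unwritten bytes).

Answer: lUdsIhoaGDVtFxYoWuID

Derivation:
Fragment 1: offset=19 data="D" -> buffer=???????????????????D
Fragment 2: offset=3 data="YLp" -> buffer=???YLp?????????????D
Fragment 3: offset=10 data="VtF" -> buffer=???YLp????VtF??????D
Fragment 4: offset=0 data="lUd" -> buffer=lUdYLp????VtF??????D
Fragment 5: offset=3 data="sIhoa" -> buffer=lUdsIhoa??VtF??????D
Fragment 6: offset=8 data="GD" -> buffer=lUdsIhoaGDVtF??????D
Fragment 7: offset=13 data="xYoW" -> buffer=lUdsIhoaGDVtFxYoW??D
Fragment 8: offset=17 data="uI" -> buffer=lUdsIhoaGDVtFxYoWuID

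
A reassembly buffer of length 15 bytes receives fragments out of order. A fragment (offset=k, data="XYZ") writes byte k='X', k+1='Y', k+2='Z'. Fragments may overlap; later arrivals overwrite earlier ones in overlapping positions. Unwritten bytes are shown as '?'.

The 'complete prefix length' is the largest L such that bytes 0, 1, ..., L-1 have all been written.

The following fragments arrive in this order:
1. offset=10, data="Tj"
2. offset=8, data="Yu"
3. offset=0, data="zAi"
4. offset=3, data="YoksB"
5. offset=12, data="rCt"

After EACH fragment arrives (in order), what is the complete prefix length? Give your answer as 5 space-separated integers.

Answer: 0 0 3 12 15

Derivation:
Fragment 1: offset=10 data="Tj" -> buffer=??????????Tj??? -> prefix_len=0
Fragment 2: offset=8 data="Yu" -> buffer=????????YuTj??? -> prefix_len=0
Fragment 3: offset=0 data="zAi" -> buffer=zAi?????YuTj??? -> prefix_len=3
Fragment 4: offset=3 data="YoksB" -> buffer=zAiYoksBYuTj??? -> prefix_len=12
Fragment 5: offset=12 data="rCt" -> buffer=zAiYoksBYuTjrCt -> prefix_len=15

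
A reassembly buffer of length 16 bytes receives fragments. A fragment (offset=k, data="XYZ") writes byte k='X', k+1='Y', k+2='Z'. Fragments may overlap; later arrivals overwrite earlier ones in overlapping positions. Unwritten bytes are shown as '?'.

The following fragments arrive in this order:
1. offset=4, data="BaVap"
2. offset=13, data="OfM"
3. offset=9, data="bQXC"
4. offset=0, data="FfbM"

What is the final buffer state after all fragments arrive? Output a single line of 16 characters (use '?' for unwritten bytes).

Answer: FfbMBaVapbQXCOfM

Derivation:
Fragment 1: offset=4 data="BaVap" -> buffer=????BaVap???????
Fragment 2: offset=13 data="OfM" -> buffer=????BaVap????OfM
Fragment 3: offset=9 data="bQXC" -> buffer=????BaVapbQXCOfM
Fragment 4: offset=0 data="FfbM" -> buffer=FfbMBaVapbQXCOfM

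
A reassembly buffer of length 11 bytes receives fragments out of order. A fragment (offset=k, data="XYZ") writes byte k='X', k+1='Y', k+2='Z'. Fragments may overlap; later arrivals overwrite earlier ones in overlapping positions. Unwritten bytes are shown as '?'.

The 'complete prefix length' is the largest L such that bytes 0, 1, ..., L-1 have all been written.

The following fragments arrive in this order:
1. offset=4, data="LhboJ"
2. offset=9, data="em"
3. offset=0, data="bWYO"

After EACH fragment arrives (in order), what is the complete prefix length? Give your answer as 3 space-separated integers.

Answer: 0 0 11

Derivation:
Fragment 1: offset=4 data="LhboJ" -> buffer=????LhboJ?? -> prefix_len=0
Fragment 2: offset=9 data="em" -> buffer=????LhboJem -> prefix_len=0
Fragment 3: offset=0 data="bWYO" -> buffer=bWYOLhboJem -> prefix_len=11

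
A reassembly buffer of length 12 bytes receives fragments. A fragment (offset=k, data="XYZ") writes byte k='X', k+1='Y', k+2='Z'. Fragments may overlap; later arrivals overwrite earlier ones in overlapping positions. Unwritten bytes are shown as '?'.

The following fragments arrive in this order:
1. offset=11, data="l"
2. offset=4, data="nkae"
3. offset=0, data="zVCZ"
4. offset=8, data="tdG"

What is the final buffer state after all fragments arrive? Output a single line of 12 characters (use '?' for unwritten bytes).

Answer: zVCZnkaetdGl

Derivation:
Fragment 1: offset=11 data="l" -> buffer=???????????l
Fragment 2: offset=4 data="nkae" -> buffer=????nkae???l
Fragment 3: offset=0 data="zVCZ" -> buffer=zVCZnkae???l
Fragment 4: offset=8 data="tdG" -> buffer=zVCZnkaetdGl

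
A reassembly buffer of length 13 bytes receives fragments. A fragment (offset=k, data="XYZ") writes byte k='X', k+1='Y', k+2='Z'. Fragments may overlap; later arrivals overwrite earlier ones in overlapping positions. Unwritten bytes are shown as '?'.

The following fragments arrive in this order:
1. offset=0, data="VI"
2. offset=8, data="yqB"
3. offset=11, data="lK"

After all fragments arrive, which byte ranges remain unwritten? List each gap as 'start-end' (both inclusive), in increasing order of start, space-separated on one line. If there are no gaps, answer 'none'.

Fragment 1: offset=0 len=2
Fragment 2: offset=8 len=3
Fragment 3: offset=11 len=2
Gaps: 2-7

Answer: 2-7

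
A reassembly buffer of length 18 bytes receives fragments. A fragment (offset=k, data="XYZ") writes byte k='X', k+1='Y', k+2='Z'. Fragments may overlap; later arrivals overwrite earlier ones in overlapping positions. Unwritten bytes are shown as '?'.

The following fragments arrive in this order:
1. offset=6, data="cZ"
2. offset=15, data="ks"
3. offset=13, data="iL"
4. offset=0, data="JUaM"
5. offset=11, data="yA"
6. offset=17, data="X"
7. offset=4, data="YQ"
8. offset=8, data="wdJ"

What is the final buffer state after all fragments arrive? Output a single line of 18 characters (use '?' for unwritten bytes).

Answer: JUaMYQcZwdJyAiLksX

Derivation:
Fragment 1: offset=6 data="cZ" -> buffer=??????cZ??????????
Fragment 2: offset=15 data="ks" -> buffer=??????cZ???????ks?
Fragment 3: offset=13 data="iL" -> buffer=??????cZ?????iLks?
Fragment 4: offset=0 data="JUaM" -> buffer=JUaM??cZ?????iLks?
Fragment 5: offset=11 data="yA" -> buffer=JUaM??cZ???yAiLks?
Fragment 6: offset=17 data="X" -> buffer=JUaM??cZ???yAiLksX
Fragment 7: offset=4 data="YQ" -> buffer=JUaMYQcZ???yAiLksX
Fragment 8: offset=8 data="wdJ" -> buffer=JUaMYQcZwdJyAiLksX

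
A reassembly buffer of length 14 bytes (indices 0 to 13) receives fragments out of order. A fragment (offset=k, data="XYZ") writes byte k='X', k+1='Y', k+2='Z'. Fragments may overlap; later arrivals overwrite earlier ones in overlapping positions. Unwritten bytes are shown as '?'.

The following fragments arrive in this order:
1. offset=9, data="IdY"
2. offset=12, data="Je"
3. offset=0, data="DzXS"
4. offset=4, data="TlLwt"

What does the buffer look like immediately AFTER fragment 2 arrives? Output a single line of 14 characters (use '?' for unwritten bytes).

Fragment 1: offset=9 data="IdY" -> buffer=?????????IdY??
Fragment 2: offset=12 data="Je" -> buffer=?????????IdYJe

Answer: ?????????IdYJe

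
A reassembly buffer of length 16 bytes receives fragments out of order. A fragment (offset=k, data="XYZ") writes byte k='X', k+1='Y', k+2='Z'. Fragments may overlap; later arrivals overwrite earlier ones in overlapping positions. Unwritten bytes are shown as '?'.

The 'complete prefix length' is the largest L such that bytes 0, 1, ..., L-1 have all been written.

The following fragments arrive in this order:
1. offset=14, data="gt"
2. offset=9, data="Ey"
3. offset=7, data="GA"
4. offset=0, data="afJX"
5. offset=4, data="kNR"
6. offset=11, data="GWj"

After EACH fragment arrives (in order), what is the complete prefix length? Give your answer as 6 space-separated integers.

Answer: 0 0 0 4 11 16

Derivation:
Fragment 1: offset=14 data="gt" -> buffer=??????????????gt -> prefix_len=0
Fragment 2: offset=9 data="Ey" -> buffer=?????????Ey???gt -> prefix_len=0
Fragment 3: offset=7 data="GA" -> buffer=???????GAEy???gt -> prefix_len=0
Fragment 4: offset=0 data="afJX" -> buffer=afJX???GAEy???gt -> prefix_len=4
Fragment 5: offset=4 data="kNR" -> buffer=afJXkNRGAEy???gt -> prefix_len=11
Fragment 6: offset=11 data="GWj" -> buffer=afJXkNRGAEyGWjgt -> prefix_len=16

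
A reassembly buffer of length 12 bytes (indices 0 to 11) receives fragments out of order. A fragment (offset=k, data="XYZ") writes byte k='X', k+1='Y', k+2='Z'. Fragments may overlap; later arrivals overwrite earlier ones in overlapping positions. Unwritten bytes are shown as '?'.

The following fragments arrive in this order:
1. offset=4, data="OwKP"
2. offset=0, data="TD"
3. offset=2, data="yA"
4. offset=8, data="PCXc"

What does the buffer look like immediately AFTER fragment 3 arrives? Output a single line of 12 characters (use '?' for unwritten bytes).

Fragment 1: offset=4 data="OwKP" -> buffer=????OwKP????
Fragment 2: offset=0 data="TD" -> buffer=TD??OwKP????
Fragment 3: offset=2 data="yA" -> buffer=TDyAOwKP????

Answer: TDyAOwKP????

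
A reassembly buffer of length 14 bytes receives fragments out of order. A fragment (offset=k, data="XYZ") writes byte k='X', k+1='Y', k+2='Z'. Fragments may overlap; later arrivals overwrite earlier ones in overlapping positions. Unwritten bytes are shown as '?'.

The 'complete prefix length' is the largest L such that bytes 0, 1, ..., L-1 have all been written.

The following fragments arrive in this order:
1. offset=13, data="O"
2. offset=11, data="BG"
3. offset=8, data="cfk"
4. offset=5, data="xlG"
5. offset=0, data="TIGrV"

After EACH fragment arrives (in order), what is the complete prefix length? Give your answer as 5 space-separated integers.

Answer: 0 0 0 0 14

Derivation:
Fragment 1: offset=13 data="O" -> buffer=?????????????O -> prefix_len=0
Fragment 2: offset=11 data="BG" -> buffer=???????????BGO -> prefix_len=0
Fragment 3: offset=8 data="cfk" -> buffer=????????cfkBGO -> prefix_len=0
Fragment 4: offset=5 data="xlG" -> buffer=?????xlGcfkBGO -> prefix_len=0
Fragment 5: offset=0 data="TIGrV" -> buffer=TIGrVxlGcfkBGO -> prefix_len=14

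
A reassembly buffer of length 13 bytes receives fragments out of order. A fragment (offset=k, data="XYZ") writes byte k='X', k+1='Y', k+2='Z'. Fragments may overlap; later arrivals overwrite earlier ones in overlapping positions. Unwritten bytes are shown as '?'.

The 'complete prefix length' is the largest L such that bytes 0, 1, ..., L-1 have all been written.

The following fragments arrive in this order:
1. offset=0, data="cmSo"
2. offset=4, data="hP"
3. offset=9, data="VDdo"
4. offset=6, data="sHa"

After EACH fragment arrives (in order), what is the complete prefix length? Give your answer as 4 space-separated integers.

Fragment 1: offset=0 data="cmSo" -> buffer=cmSo????????? -> prefix_len=4
Fragment 2: offset=4 data="hP" -> buffer=cmSohP??????? -> prefix_len=6
Fragment 3: offset=9 data="VDdo" -> buffer=cmSohP???VDdo -> prefix_len=6
Fragment 4: offset=6 data="sHa" -> buffer=cmSohPsHaVDdo -> prefix_len=13

Answer: 4 6 6 13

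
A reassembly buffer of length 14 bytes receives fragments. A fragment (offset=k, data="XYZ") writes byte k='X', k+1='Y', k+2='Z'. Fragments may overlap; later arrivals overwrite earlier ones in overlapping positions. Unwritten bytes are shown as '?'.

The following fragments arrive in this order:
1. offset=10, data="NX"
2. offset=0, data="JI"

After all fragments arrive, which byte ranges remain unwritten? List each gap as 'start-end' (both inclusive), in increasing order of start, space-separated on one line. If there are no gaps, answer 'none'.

Fragment 1: offset=10 len=2
Fragment 2: offset=0 len=2
Gaps: 2-9 12-13

Answer: 2-9 12-13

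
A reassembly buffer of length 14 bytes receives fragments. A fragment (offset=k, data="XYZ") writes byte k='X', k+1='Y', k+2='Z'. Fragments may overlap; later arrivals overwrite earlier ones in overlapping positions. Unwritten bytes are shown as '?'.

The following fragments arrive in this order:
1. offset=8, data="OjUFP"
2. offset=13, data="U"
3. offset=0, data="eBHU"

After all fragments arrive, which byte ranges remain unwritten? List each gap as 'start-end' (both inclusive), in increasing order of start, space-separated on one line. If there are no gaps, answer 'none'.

Answer: 4-7

Derivation:
Fragment 1: offset=8 len=5
Fragment 2: offset=13 len=1
Fragment 3: offset=0 len=4
Gaps: 4-7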